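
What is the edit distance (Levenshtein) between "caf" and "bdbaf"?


Computing edit distance: "caf" -> "bdbaf"
DP table:
           b    d    b    a    f
      0    1    2    3    4    5
  c   1    1    2    3    4    5
  a   2    2    2    3    3    4
  f   3    3    3    3    4    3
Edit distance = dp[3][5] = 3

3


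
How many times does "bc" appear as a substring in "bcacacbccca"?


Searching for "bc" in "bcacacbccca"
Scanning each position:
  Position 0: "bc" => MATCH
  Position 1: "ca" => no
  Position 2: "ac" => no
  Position 3: "ca" => no
  Position 4: "ac" => no
  Position 5: "cb" => no
  Position 6: "bc" => MATCH
  Position 7: "cc" => no
  Position 8: "cc" => no
  Position 9: "ca" => no
Total occurrences: 2

2


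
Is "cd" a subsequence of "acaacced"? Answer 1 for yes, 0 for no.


Check if "cd" is a subsequence of "acaacced"
Greedy scan:
  Position 0 ('a'): no match needed
  Position 1 ('c'): matches sub[0] = 'c'
  Position 2 ('a'): no match needed
  Position 3 ('a'): no match needed
  Position 4 ('c'): no match needed
  Position 5 ('c'): no match needed
  Position 6 ('e'): no match needed
  Position 7 ('d'): matches sub[1] = 'd'
All 2 characters matched => is a subsequence

1


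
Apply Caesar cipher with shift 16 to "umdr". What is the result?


Caesar cipher: shift "umdr" by 16
  'u' (pos 20) + 16 = pos 10 = 'k'
  'm' (pos 12) + 16 = pos 2 = 'c'
  'd' (pos 3) + 16 = pos 19 = 't'
  'r' (pos 17) + 16 = pos 7 = 'h'
Result: kcth

kcth


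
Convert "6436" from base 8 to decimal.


Input: "6436" in base 8
Positional expansion:
  Digit '6' (value 6) x 8^3 = 3072
  Digit '4' (value 4) x 8^2 = 256
  Digit '3' (value 3) x 8^1 = 24
  Digit '6' (value 6) x 8^0 = 6
Sum = 3358

3358


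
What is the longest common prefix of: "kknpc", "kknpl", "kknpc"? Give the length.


Words: kknpc, kknpl, kknpc
  Position 0: all 'k' => match
  Position 1: all 'k' => match
  Position 2: all 'n' => match
  Position 3: all 'p' => match
  Position 4: ('c', 'l', 'c') => mismatch, stop
LCP = "kknp" (length 4)

4


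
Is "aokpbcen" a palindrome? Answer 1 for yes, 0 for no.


Input: aokpbcen
Reversed: necbpkoa
  Compare pos 0 ('a') with pos 7 ('n'): MISMATCH
  Compare pos 1 ('o') with pos 6 ('e'): MISMATCH
  Compare pos 2 ('k') with pos 5 ('c'): MISMATCH
  Compare pos 3 ('p') with pos 4 ('b'): MISMATCH
Result: not a palindrome

0


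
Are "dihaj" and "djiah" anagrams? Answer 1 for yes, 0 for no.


Strings: "dihaj", "djiah"
Sorted first:  adhij
Sorted second: adhij
Sorted forms match => anagrams

1


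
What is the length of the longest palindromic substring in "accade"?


Input: "accade"
Checking substrings for palindromes:
  [0:4] "acca" (len 4) => palindrome
  [1:3] "cc" (len 2) => palindrome
Longest palindromic substring: "acca" with length 4

4


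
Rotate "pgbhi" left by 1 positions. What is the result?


Input: "pgbhi", rotate left by 1
First 1 characters: "p"
Remaining characters: "gbhi"
Concatenate remaining + first: "gbhi" + "p" = "gbhip"

gbhip


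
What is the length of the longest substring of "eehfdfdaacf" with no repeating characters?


Input: "eehfdfdaacf"
Sliding window (track last position of each char):
  Position 0 ('e'): window [0,0] length 1 -- new best
  Position 1 ('e'): repeat (last at 0), move window start to 1
  Position 1 ('e'): window [1,1] length 1
  Position 2 ('h'): window [1,2] length 2 -- new best
  Position 3 ('f'): window [1,3] length 3 -- new best
  Position 4 ('d'): window [1,4] length 4 -- new best
  Position 5 ('f'): repeat (last at 3), move window start to 4
  Position 5 ('f'): window [4,5] length 2
  Position 6 ('d'): repeat (last at 4), move window start to 5
  Position 6 ('d'): window [5,6] length 2
  Position 7 ('a'): window [5,7] length 3
  Position 8 ('a'): repeat (last at 7), move window start to 8
  Position 8 ('a'): window [8,8] length 1
  Position 9 ('c'): window [8,9] length 2
  Position 10 ('f'): window [8,10] length 3
Longest substring with no repeats: "ehfd" with length 4

4


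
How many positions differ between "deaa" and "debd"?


Comparing "deaa" and "debd" position by position:
  Position 0: 'd' vs 'd' => same
  Position 1: 'e' vs 'e' => same
  Position 2: 'a' vs 'b' => DIFFER
  Position 3: 'a' vs 'd' => DIFFER
Positions that differ: 2

2


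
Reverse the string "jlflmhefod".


Input: jlflmhefod
Reading characters right to left:
  Position 9: 'd'
  Position 8: 'o'
  Position 7: 'f'
  Position 6: 'e'
  Position 5: 'h'
  Position 4: 'm'
  Position 3: 'l'
  Position 2: 'f'
  Position 1: 'l'
  Position 0: 'j'
Reversed: dofehmlflj

dofehmlflj


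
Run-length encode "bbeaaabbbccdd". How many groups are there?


Input: bbeaaabbbccdd
Scanning for consecutive runs:
  Group 1: 'b' x 2 (positions 0-1)
  Group 2: 'e' x 1 (positions 2-2)
  Group 3: 'a' x 3 (positions 3-5)
  Group 4: 'b' x 3 (positions 6-8)
  Group 5: 'c' x 2 (positions 9-10)
  Group 6: 'd' x 2 (positions 11-12)
Total groups: 6

6


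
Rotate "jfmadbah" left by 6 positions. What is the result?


Input: "jfmadbah", rotate left by 6
First 6 characters: "jfmadb"
Remaining characters: "ah"
Concatenate remaining + first: "ah" + "jfmadb" = "ahjfmadb"

ahjfmadb


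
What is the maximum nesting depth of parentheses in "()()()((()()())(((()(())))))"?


Input: "()()()((()()())(((()(())))))"
Tracking depth:
  Position 0 '(': depth becomes 1
  Position 1 ')': depth becomes 0
  Position 2 '(': depth becomes 1
  Position 3 ')': depth becomes 0
  Position 4 '(': depth becomes 1
  Position 5 ')': depth becomes 0
  Position 6 '(': depth becomes 1
  Position 7 '(': depth becomes 2
  Position 8 '(': depth becomes 3
  Position 9 ')': depth becomes 2
  Position 10 '(': depth becomes 3
  Position 11 ')': depth becomes 2
  Position 12 '(': depth becomes 3
  Position 13 ')': depth becomes 2
  Position 14 ')': depth becomes 1
  Position 15 '(': depth becomes 2
  Position 16 '(': depth becomes 3
  Position 17 '(': depth becomes 4
  Position 18 '(': depth becomes 5
  Position 19 ')': depth becomes 4
  Position 20 '(': depth becomes 5
  Position 21 '(': depth becomes 6
  Position 22 ')': depth becomes 5
  Position 23 ')': depth becomes 4
  Position 24 ')': depth becomes 3
  Position 25 ')': depth becomes 2
  Position 26 ')': depth becomes 1
  Position 27 ')': depth becomes 0
Maximum depth reached: 6

6


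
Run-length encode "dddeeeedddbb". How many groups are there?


Input: dddeeeedddbb
Scanning for consecutive runs:
  Group 1: 'd' x 3 (positions 0-2)
  Group 2: 'e' x 4 (positions 3-6)
  Group 3: 'd' x 3 (positions 7-9)
  Group 4: 'b' x 2 (positions 10-11)
Total groups: 4

4


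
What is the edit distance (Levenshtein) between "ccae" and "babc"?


Computing edit distance: "ccae" -> "babc"
DP table:
           b    a    b    c
      0    1    2    3    4
  c   1    1    2    3    3
  c   2    2    2    3    3
  a   3    3    2    3    4
  e   4    4    3    3    4
Edit distance = dp[4][4] = 4

4


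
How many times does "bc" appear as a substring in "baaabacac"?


Searching for "bc" in "baaabacac"
Scanning each position:
  Position 0: "ba" => no
  Position 1: "aa" => no
  Position 2: "aa" => no
  Position 3: "ab" => no
  Position 4: "ba" => no
  Position 5: "ac" => no
  Position 6: "ca" => no
  Position 7: "ac" => no
Total occurrences: 0

0


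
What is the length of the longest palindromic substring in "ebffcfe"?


Input: "ebffcfe"
Checking substrings for palindromes:
  [3:6] "fcf" (len 3) => palindrome
  [2:4] "ff" (len 2) => palindrome
Longest palindromic substring: "fcf" with length 3

3


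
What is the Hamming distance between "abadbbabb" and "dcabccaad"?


Comparing "abadbbabb" and "dcabccaad" position by position:
  Position 0: 'a' vs 'd' => differ
  Position 1: 'b' vs 'c' => differ
  Position 2: 'a' vs 'a' => same
  Position 3: 'd' vs 'b' => differ
  Position 4: 'b' vs 'c' => differ
  Position 5: 'b' vs 'c' => differ
  Position 6: 'a' vs 'a' => same
  Position 7: 'b' vs 'a' => differ
  Position 8: 'b' vs 'd' => differ
Total differences (Hamming distance): 7

7


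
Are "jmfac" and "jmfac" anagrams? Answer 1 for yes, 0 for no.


Strings: "jmfac", "jmfac"
Sorted first:  acfjm
Sorted second: acfjm
Sorted forms match => anagrams

1


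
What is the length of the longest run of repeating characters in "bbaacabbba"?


Input: "bbaacabbba"
Scanning for longest run:
  Position 1 ('b'): continues run of 'b', length=2
  Position 2 ('a'): new char, reset run to 1
  Position 3 ('a'): continues run of 'a', length=2
  Position 4 ('c'): new char, reset run to 1
  Position 5 ('a'): new char, reset run to 1
  Position 6 ('b'): new char, reset run to 1
  Position 7 ('b'): continues run of 'b', length=2
  Position 8 ('b'): continues run of 'b', length=3
  Position 9 ('a'): new char, reset run to 1
Longest run: 'b' with length 3

3


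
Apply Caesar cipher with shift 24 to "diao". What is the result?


Caesar cipher: shift "diao" by 24
  'd' (pos 3) + 24 = pos 1 = 'b'
  'i' (pos 8) + 24 = pos 6 = 'g'
  'a' (pos 0) + 24 = pos 24 = 'y'
  'o' (pos 14) + 24 = pos 12 = 'm'
Result: bgym

bgym


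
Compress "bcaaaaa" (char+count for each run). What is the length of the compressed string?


Input: bcaaaaa
Runs:
  'b' x 1 => "b1"
  'c' x 1 => "c1"
  'a' x 5 => "a5"
Compressed: "b1c1a5"
Compressed length: 6

6


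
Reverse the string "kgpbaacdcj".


Input: kgpbaacdcj
Reading characters right to left:
  Position 9: 'j'
  Position 8: 'c'
  Position 7: 'd'
  Position 6: 'c'
  Position 5: 'a'
  Position 4: 'a'
  Position 3: 'b'
  Position 2: 'p'
  Position 1: 'g'
  Position 0: 'k'
Reversed: jcdcaabpgk

jcdcaabpgk


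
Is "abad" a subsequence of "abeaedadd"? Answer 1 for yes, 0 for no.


Check if "abad" is a subsequence of "abeaedadd"
Greedy scan:
  Position 0 ('a'): matches sub[0] = 'a'
  Position 1 ('b'): matches sub[1] = 'b'
  Position 2 ('e'): no match needed
  Position 3 ('a'): matches sub[2] = 'a'
  Position 4 ('e'): no match needed
  Position 5 ('d'): matches sub[3] = 'd'
  Position 6 ('a'): no match needed
  Position 7 ('d'): no match needed
  Position 8 ('d'): no match needed
All 4 characters matched => is a subsequence

1


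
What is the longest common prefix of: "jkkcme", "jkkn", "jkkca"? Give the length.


Words: jkkcme, jkkn, jkkca
  Position 0: all 'j' => match
  Position 1: all 'k' => match
  Position 2: all 'k' => match
  Position 3: ('c', 'n', 'c') => mismatch, stop
LCP = "jkk" (length 3)

3


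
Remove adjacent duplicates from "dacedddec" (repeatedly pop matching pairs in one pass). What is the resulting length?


Input: dacedddec
Stack-based adjacent duplicate removal:
  Read 'd': push. Stack: d
  Read 'a': push. Stack: da
  Read 'c': push. Stack: dac
  Read 'e': push. Stack: dace
  Read 'd': push. Stack: daced
  Read 'd': matches stack top 'd' => pop. Stack: dace
  Read 'd': push. Stack: daced
  Read 'e': push. Stack: dacede
  Read 'c': push. Stack: dacedec
Final stack: "dacedec" (length 7)

7


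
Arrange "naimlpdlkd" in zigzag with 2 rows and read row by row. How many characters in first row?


Zigzag "naimlpdlkd" into 2 rows:
Placing characters:
  'n' => row 0
  'a' => row 1
  'i' => row 0
  'm' => row 1
  'l' => row 0
  'p' => row 1
  'd' => row 0
  'l' => row 1
  'k' => row 0
  'd' => row 1
Rows:
  Row 0: "nildk"
  Row 1: "ampld"
First row length: 5

5


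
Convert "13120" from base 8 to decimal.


Input: "13120" in base 8
Positional expansion:
  Digit '1' (value 1) x 8^4 = 4096
  Digit '3' (value 3) x 8^3 = 1536
  Digit '1' (value 1) x 8^2 = 64
  Digit '2' (value 2) x 8^1 = 16
  Digit '0' (value 0) x 8^0 = 0
Sum = 5712

5712


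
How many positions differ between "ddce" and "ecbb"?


Comparing "ddce" and "ecbb" position by position:
  Position 0: 'd' vs 'e' => DIFFER
  Position 1: 'd' vs 'c' => DIFFER
  Position 2: 'c' vs 'b' => DIFFER
  Position 3: 'e' vs 'b' => DIFFER
Positions that differ: 4

4


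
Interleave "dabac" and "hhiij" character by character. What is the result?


Interleaving "dabac" and "hhiij":
  Position 0: 'd' from first, 'h' from second => "dh"
  Position 1: 'a' from first, 'h' from second => "ah"
  Position 2: 'b' from first, 'i' from second => "bi"
  Position 3: 'a' from first, 'i' from second => "ai"
  Position 4: 'c' from first, 'j' from second => "cj"
Result: dhahbiaicj

dhahbiaicj


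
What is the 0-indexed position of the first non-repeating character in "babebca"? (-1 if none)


Input: babebca
Character frequencies:
  'a': 2
  'b': 3
  'c': 1
  'e': 1
Scanning left to right for freq == 1:
  Position 0 ('b'): freq=3, skip
  Position 1 ('a'): freq=2, skip
  Position 2 ('b'): freq=3, skip
  Position 3 ('e'): unique! => answer = 3

3


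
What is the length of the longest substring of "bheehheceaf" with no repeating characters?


Input: "bheehheceaf"
Sliding window (track last position of each char):
  Position 0 ('b'): window [0,0] length 1 -- new best
  Position 1 ('h'): window [0,1] length 2 -- new best
  Position 2 ('e'): window [0,2] length 3 -- new best
  Position 3 ('e'): repeat (last at 2), move window start to 3
  Position 3 ('e'): window [3,3] length 1
  Position 4 ('h'): window [3,4] length 2
  Position 5 ('h'): repeat (last at 4), move window start to 5
  Position 5 ('h'): window [5,5] length 1
  Position 6 ('e'): window [5,6] length 2
  Position 7 ('c'): window [5,7] length 3
  Position 8 ('e'): repeat (last at 6), move window start to 7
  Position 8 ('e'): window [7,8] length 2
  Position 9 ('a'): window [7,9] length 3
  Position 10 ('f'): window [7,10] length 4 -- new best
Longest substring with no repeats: "ceaf" with length 4

4


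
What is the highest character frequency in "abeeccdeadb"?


Input: abeeccdeadb
Character counts:
  'a': 2
  'b': 2
  'c': 2
  'd': 2
  'e': 3
Maximum frequency: 3

3


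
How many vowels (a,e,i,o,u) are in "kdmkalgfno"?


Input: kdmkalgfno
Checking each character:
  'k' at position 0: consonant
  'd' at position 1: consonant
  'm' at position 2: consonant
  'k' at position 3: consonant
  'a' at position 4: vowel (running total: 1)
  'l' at position 5: consonant
  'g' at position 6: consonant
  'f' at position 7: consonant
  'n' at position 8: consonant
  'o' at position 9: vowel (running total: 2)
Total vowels: 2

2


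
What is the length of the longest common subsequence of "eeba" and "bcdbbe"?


LCS of "eeba" and "bcdbbe"
DP table:
           b    c    d    b    b    e
      0    0    0    0    0    0    0
  e   0    0    0    0    0    0    1
  e   0    0    0    0    0    0    1
  b   0    1    1    1    1    1    1
  a   0    1    1    1    1    1    1
LCS length = dp[4][6] = 1

1


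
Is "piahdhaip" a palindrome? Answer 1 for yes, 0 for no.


Input: piahdhaip
Reversed: piahdhaip
  Compare pos 0 ('p') with pos 8 ('p'): match
  Compare pos 1 ('i') with pos 7 ('i'): match
  Compare pos 2 ('a') with pos 6 ('a'): match
  Compare pos 3 ('h') with pos 5 ('h'): match
Result: palindrome

1


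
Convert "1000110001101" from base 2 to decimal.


Input: "1000110001101" in base 2
Positional expansion:
  Digit '1' (value 1) x 2^12 = 4096
  Digit '0' (value 0) x 2^11 = 0
  Digit '0' (value 0) x 2^10 = 0
  Digit '0' (value 0) x 2^9 = 0
  Digit '1' (value 1) x 2^8 = 256
  Digit '1' (value 1) x 2^7 = 128
  Digit '0' (value 0) x 2^6 = 0
  Digit '0' (value 0) x 2^5 = 0
  Digit '0' (value 0) x 2^4 = 0
  Digit '1' (value 1) x 2^3 = 8
  Digit '1' (value 1) x 2^2 = 4
  Digit '0' (value 0) x 2^1 = 0
  Digit '1' (value 1) x 2^0 = 1
Sum = 4493

4493


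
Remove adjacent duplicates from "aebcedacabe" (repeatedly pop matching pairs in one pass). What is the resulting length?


Input: aebcedacabe
Stack-based adjacent duplicate removal:
  Read 'a': push. Stack: a
  Read 'e': push. Stack: ae
  Read 'b': push. Stack: aeb
  Read 'c': push. Stack: aebc
  Read 'e': push. Stack: aebce
  Read 'd': push. Stack: aebced
  Read 'a': push. Stack: aebceda
  Read 'c': push. Stack: aebcedac
  Read 'a': push. Stack: aebcedaca
  Read 'b': push. Stack: aebcedacab
  Read 'e': push. Stack: aebcedacabe
Final stack: "aebcedacabe" (length 11)

11


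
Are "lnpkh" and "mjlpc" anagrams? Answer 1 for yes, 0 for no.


Strings: "lnpkh", "mjlpc"
Sorted first:  hklnp
Sorted second: cjlmp
Differ at position 0: 'h' vs 'c' => not anagrams

0


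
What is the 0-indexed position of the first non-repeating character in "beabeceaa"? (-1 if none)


Input: beabeceaa
Character frequencies:
  'a': 3
  'b': 2
  'c': 1
  'e': 3
Scanning left to right for freq == 1:
  Position 0 ('b'): freq=2, skip
  Position 1 ('e'): freq=3, skip
  Position 2 ('a'): freq=3, skip
  Position 3 ('b'): freq=2, skip
  Position 4 ('e'): freq=3, skip
  Position 5 ('c'): unique! => answer = 5

5


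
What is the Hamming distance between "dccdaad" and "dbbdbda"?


Comparing "dccdaad" and "dbbdbda" position by position:
  Position 0: 'd' vs 'd' => same
  Position 1: 'c' vs 'b' => differ
  Position 2: 'c' vs 'b' => differ
  Position 3: 'd' vs 'd' => same
  Position 4: 'a' vs 'b' => differ
  Position 5: 'a' vs 'd' => differ
  Position 6: 'd' vs 'a' => differ
Total differences (Hamming distance): 5

5


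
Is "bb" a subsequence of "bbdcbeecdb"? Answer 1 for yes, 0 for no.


Check if "bb" is a subsequence of "bbdcbeecdb"
Greedy scan:
  Position 0 ('b'): matches sub[0] = 'b'
  Position 1 ('b'): matches sub[1] = 'b'
  Position 2 ('d'): no match needed
  Position 3 ('c'): no match needed
  Position 4 ('b'): no match needed
  Position 5 ('e'): no match needed
  Position 6 ('e'): no match needed
  Position 7 ('c'): no match needed
  Position 8 ('d'): no match needed
  Position 9 ('b'): no match needed
All 2 characters matched => is a subsequence

1


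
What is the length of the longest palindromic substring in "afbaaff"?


Input: "afbaaff"
Checking substrings for palindromes:
  [3:5] "aa" (len 2) => palindrome
  [5:7] "ff" (len 2) => palindrome
Longest palindromic substring: "aa" with length 2

2


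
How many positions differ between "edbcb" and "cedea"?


Comparing "edbcb" and "cedea" position by position:
  Position 0: 'e' vs 'c' => DIFFER
  Position 1: 'd' vs 'e' => DIFFER
  Position 2: 'b' vs 'd' => DIFFER
  Position 3: 'c' vs 'e' => DIFFER
  Position 4: 'b' vs 'a' => DIFFER
Positions that differ: 5

5


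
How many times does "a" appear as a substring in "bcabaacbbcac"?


Searching for "a" in "bcabaacbbcac"
Scanning each position:
  Position 0: "b" => no
  Position 1: "c" => no
  Position 2: "a" => MATCH
  Position 3: "b" => no
  Position 4: "a" => MATCH
  Position 5: "a" => MATCH
  Position 6: "c" => no
  Position 7: "b" => no
  Position 8: "b" => no
  Position 9: "c" => no
  Position 10: "a" => MATCH
  Position 11: "c" => no
Total occurrences: 4

4


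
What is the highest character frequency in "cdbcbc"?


Input: cdbcbc
Character counts:
  'b': 2
  'c': 3
  'd': 1
Maximum frequency: 3

3


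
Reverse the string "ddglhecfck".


Input: ddglhecfck
Reading characters right to left:
  Position 9: 'k'
  Position 8: 'c'
  Position 7: 'f'
  Position 6: 'c'
  Position 5: 'e'
  Position 4: 'h'
  Position 3: 'l'
  Position 2: 'g'
  Position 1: 'd'
  Position 0: 'd'
Reversed: kcfcehlgdd

kcfcehlgdd


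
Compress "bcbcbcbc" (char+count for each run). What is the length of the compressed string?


Input: bcbcbcbc
Runs:
  'b' x 1 => "b1"
  'c' x 1 => "c1"
  'b' x 1 => "b1"
  'c' x 1 => "c1"
  'b' x 1 => "b1"
  'c' x 1 => "c1"
  'b' x 1 => "b1"
  'c' x 1 => "c1"
Compressed: "b1c1b1c1b1c1b1c1"
Compressed length: 16

16


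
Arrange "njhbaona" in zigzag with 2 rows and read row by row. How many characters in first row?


Zigzag "njhbaona" into 2 rows:
Placing characters:
  'n' => row 0
  'j' => row 1
  'h' => row 0
  'b' => row 1
  'a' => row 0
  'o' => row 1
  'n' => row 0
  'a' => row 1
Rows:
  Row 0: "nhan"
  Row 1: "jboa"
First row length: 4

4


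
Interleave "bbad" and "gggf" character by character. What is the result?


Interleaving "bbad" and "gggf":
  Position 0: 'b' from first, 'g' from second => "bg"
  Position 1: 'b' from first, 'g' from second => "bg"
  Position 2: 'a' from first, 'g' from second => "ag"
  Position 3: 'd' from first, 'f' from second => "df"
Result: bgbgagdf

bgbgagdf


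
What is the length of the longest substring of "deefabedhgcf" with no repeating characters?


Input: "deefabedhgcf"
Sliding window (track last position of each char):
  Position 0 ('d'): window [0,0] length 1 -- new best
  Position 1 ('e'): window [0,1] length 2 -- new best
  Position 2 ('e'): repeat (last at 1), move window start to 2
  Position 2 ('e'): window [2,2] length 1
  Position 3 ('f'): window [2,3] length 2
  Position 4 ('a'): window [2,4] length 3 -- new best
  Position 5 ('b'): window [2,5] length 4 -- new best
  Position 6 ('e'): repeat (last at 2), move window start to 3
  Position 6 ('e'): window [3,6] length 4
  Position 7 ('d'): window [3,7] length 5 -- new best
  Position 8 ('h'): window [3,8] length 6 -- new best
  Position 9 ('g'): window [3,9] length 7 -- new best
  Position 10 ('c'): window [3,10] length 8 -- new best
  Position 11 ('f'): repeat (last at 3), move window start to 4
  Position 11 ('f'): window [4,11] length 8
Longest substring with no repeats: "fabedhgc" with length 8

8


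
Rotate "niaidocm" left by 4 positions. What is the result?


Input: "niaidocm", rotate left by 4
First 4 characters: "niai"
Remaining characters: "docm"
Concatenate remaining + first: "docm" + "niai" = "docmniai"

docmniai


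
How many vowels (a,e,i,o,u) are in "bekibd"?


Input: bekibd
Checking each character:
  'b' at position 0: consonant
  'e' at position 1: vowel (running total: 1)
  'k' at position 2: consonant
  'i' at position 3: vowel (running total: 2)
  'b' at position 4: consonant
  'd' at position 5: consonant
Total vowels: 2

2


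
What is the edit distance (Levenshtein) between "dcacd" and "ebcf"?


Computing edit distance: "dcacd" -> "ebcf"
DP table:
           e    b    c    f
      0    1    2    3    4
  d   1    1    2    3    4
  c   2    2    2    2    3
  a   3    3    3    3    3
  c   4    4    4    3    4
  d   5    5    5    4    4
Edit distance = dp[5][4] = 4

4


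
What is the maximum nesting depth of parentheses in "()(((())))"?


Input: "()(((())))"
Tracking depth:
  Position 0 '(': depth becomes 1
  Position 1 ')': depth becomes 0
  Position 2 '(': depth becomes 1
  Position 3 '(': depth becomes 2
  Position 4 '(': depth becomes 3
  Position 5 '(': depth becomes 4
  Position 6 ')': depth becomes 3
  Position 7 ')': depth becomes 2
  Position 8 ')': depth becomes 1
  Position 9 ')': depth becomes 0
Maximum depth reached: 4

4


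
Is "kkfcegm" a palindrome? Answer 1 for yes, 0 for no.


Input: kkfcegm
Reversed: mgecfkk
  Compare pos 0 ('k') with pos 6 ('m'): MISMATCH
  Compare pos 1 ('k') with pos 5 ('g'): MISMATCH
  Compare pos 2 ('f') with pos 4 ('e'): MISMATCH
Result: not a palindrome

0


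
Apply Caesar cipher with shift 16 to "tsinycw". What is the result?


Caesar cipher: shift "tsinycw" by 16
  't' (pos 19) + 16 = pos 9 = 'j'
  's' (pos 18) + 16 = pos 8 = 'i'
  'i' (pos 8) + 16 = pos 24 = 'y'
  'n' (pos 13) + 16 = pos 3 = 'd'
  'y' (pos 24) + 16 = pos 14 = 'o'
  'c' (pos 2) + 16 = pos 18 = 's'
  'w' (pos 22) + 16 = pos 12 = 'm'
Result: jiydosm

jiydosm


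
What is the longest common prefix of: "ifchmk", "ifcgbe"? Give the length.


Words: ifchmk, ifcgbe
  Position 0: all 'i' => match
  Position 1: all 'f' => match
  Position 2: all 'c' => match
  Position 3: ('h', 'g') => mismatch, stop
LCP = "ifc" (length 3)

3


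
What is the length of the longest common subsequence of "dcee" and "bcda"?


LCS of "dcee" and "bcda"
DP table:
           b    c    d    a
      0    0    0    0    0
  d   0    0    0    1    1
  c   0    0    1    1    1
  e   0    0    1    1    1
  e   0    0    1    1    1
LCS length = dp[4][4] = 1

1


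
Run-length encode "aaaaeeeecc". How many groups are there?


Input: aaaaeeeecc
Scanning for consecutive runs:
  Group 1: 'a' x 4 (positions 0-3)
  Group 2: 'e' x 4 (positions 4-7)
  Group 3: 'c' x 2 (positions 8-9)
Total groups: 3

3


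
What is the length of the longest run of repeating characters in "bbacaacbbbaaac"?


Input: "bbacaacbbbaaac"
Scanning for longest run:
  Position 1 ('b'): continues run of 'b', length=2
  Position 2 ('a'): new char, reset run to 1
  Position 3 ('c'): new char, reset run to 1
  Position 4 ('a'): new char, reset run to 1
  Position 5 ('a'): continues run of 'a', length=2
  Position 6 ('c'): new char, reset run to 1
  Position 7 ('b'): new char, reset run to 1
  Position 8 ('b'): continues run of 'b', length=2
  Position 9 ('b'): continues run of 'b', length=3
  Position 10 ('a'): new char, reset run to 1
  Position 11 ('a'): continues run of 'a', length=2
  Position 12 ('a'): continues run of 'a', length=3
  Position 13 ('c'): new char, reset run to 1
Longest run: 'b' with length 3

3


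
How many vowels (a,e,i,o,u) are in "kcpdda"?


Input: kcpdda
Checking each character:
  'k' at position 0: consonant
  'c' at position 1: consonant
  'p' at position 2: consonant
  'd' at position 3: consonant
  'd' at position 4: consonant
  'a' at position 5: vowel (running total: 1)
Total vowels: 1

1


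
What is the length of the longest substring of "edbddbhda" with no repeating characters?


Input: "edbddbhda"
Sliding window (track last position of each char):
  Position 0 ('e'): window [0,0] length 1 -- new best
  Position 1 ('d'): window [0,1] length 2 -- new best
  Position 2 ('b'): window [0,2] length 3 -- new best
  Position 3 ('d'): repeat (last at 1), move window start to 2
  Position 3 ('d'): window [2,3] length 2
  Position 4 ('d'): repeat (last at 3), move window start to 4
  Position 4 ('d'): window [4,4] length 1
  Position 5 ('b'): window [4,5] length 2
  Position 6 ('h'): window [4,6] length 3
  Position 7 ('d'): repeat (last at 4), move window start to 5
  Position 7 ('d'): window [5,7] length 3
  Position 8 ('a'): window [5,8] length 4 -- new best
Longest substring with no repeats: "bhda" with length 4

4


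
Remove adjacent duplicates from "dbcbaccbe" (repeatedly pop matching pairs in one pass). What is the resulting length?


Input: dbcbaccbe
Stack-based adjacent duplicate removal:
  Read 'd': push. Stack: d
  Read 'b': push. Stack: db
  Read 'c': push. Stack: dbc
  Read 'b': push. Stack: dbcb
  Read 'a': push. Stack: dbcba
  Read 'c': push. Stack: dbcbac
  Read 'c': matches stack top 'c' => pop. Stack: dbcba
  Read 'b': push. Stack: dbcbab
  Read 'e': push. Stack: dbcbabe
Final stack: "dbcbabe" (length 7)

7


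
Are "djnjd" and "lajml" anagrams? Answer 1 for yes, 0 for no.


Strings: "djnjd", "lajml"
Sorted first:  ddjjn
Sorted second: ajllm
Differ at position 0: 'd' vs 'a' => not anagrams

0


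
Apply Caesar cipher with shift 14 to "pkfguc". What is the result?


Caesar cipher: shift "pkfguc" by 14
  'p' (pos 15) + 14 = pos 3 = 'd'
  'k' (pos 10) + 14 = pos 24 = 'y'
  'f' (pos 5) + 14 = pos 19 = 't'
  'g' (pos 6) + 14 = pos 20 = 'u'
  'u' (pos 20) + 14 = pos 8 = 'i'
  'c' (pos 2) + 14 = pos 16 = 'q'
Result: dytuiq

dytuiq


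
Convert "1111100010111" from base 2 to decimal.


Input: "1111100010111" in base 2
Positional expansion:
  Digit '1' (value 1) x 2^12 = 4096
  Digit '1' (value 1) x 2^11 = 2048
  Digit '1' (value 1) x 2^10 = 1024
  Digit '1' (value 1) x 2^9 = 512
  Digit '1' (value 1) x 2^8 = 256
  Digit '0' (value 0) x 2^7 = 0
  Digit '0' (value 0) x 2^6 = 0
  Digit '0' (value 0) x 2^5 = 0
  Digit '1' (value 1) x 2^4 = 16
  Digit '0' (value 0) x 2^3 = 0
  Digit '1' (value 1) x 2^2 = 4
  Digit '1' (value 1) x 2^1 = 2
  Digit '1' (value 1) x 2^0 = 1
Sum = 7959

7959


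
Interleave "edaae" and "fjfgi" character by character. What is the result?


Interleaving "edaae" and "fjfgi":
  Position 0: 'e' from first, 'f' from second => "ef"
  Position 1: 'd' from first, 'j' from second => "dj"
  Position 2: 'a' from first, 'f' from second => "af"
  Position 3: 'a' from first, 'g' from second => "ag"
  Position 4: 'e' from first, 'i' from second => "ei"
Result: efdjafagei

efdjafagei


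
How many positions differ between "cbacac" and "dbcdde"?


Comparing "cbacac" and "dbcdde" position by position:
  Position 0: 'c' vs 'd' => DIFFER
  Position 1: 'b' vs 'b' => same
  Position 2: 'a' vs 'c' => DIFFER
  Position 3: 'c' vs 'd' => DIFFER
  Position 4: 'a' vs 'd' => DIFFER
  Position 5: 'c' vs 'e' => DIFFER
Positions that differ: 5

5


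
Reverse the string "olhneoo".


Input: olhneoo
Reading characters right to left:
  Position 6: 'o'
  Position 5: 'o'
  Position 4: 'e'
  Position 3: 'n'
  Position 2: 'h'
  Position 1: 'l'
  Position 0: 'o'
Reversed: ooenhlo

ooenhlo


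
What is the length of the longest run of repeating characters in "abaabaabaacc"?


Input: "abaabaabaacc"
Scanning for longest run:
  Position 1 ('b'): new char, reset run to 1
  Position 2 ('a'): new char, reset run to 1
  Position 3 ('a'): continues run of 'a', length=2
  Position 4 ('b'): new char, reset run to 1
  Position 5 ('a'): new char, reset run to 1
  Position 6 ('a'): continues run of 'a', length=2
  Position 7 ('b'): new char, reset run to 1
  Position 8 ('a'): new char, reset run to 1
  Position 9 ('a'): continues run of 'a', length=2
  Position 10 ('c'): new char, reset run to 1
  Position 11 ('c'): continues run of 'c', length=2
Longest run: 'a' with length 2

2


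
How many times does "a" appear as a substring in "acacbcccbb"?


Searching for "a" in "acacbcccbb"
Scanning each position:
  Position 0: "a" => MATCH
  Position 1: "c" => no
  Position 2: "a" => MATCH
  Position 3: "c" => no
  Position 4: "b" => no
  Position 5: "c" => no
  Position 6: "c" => no
  Position 7: "c" => no
  Position 8: "b" => no
  Position 9: "b" => no
Total occurrences: 2

2


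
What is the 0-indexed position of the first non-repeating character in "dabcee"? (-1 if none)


Input: dabcee
Character frequencies:
  'a': 1
  'b': 1
  'c': 1
  'd': 1
  'e': 2
Scanning left to right for freq == 1:
  Position 0 ('d'): unique! => answer = 0

0


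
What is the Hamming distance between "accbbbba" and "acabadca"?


Comparing "accbbbba" and "acabadca" position by position:
  Position 0: 'a' vs 'a' => same
  Position 1: 'c' vs 'c' => same
  Position 2: 'c' vs 'a' => differ
  Position 3: 'b' vs 'b' => same
  Position 4: 'b' vs 'a' => differ
  Position 5: 'b' vs 'd' => differ
  Position 6: 'b' vs 'c' => differ
  Position 7: 'a' vs 'a' => same
Total differences (Hamming distance): 4

4


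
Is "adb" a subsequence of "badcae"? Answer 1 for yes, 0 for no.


Check if "adb" is a subsequence of "badcae"
Greedy scan:
  Position 0 ('b'): no match needed
  Position 1 ('a'): matches sub[0] = 'a'
  Position 2 ('d'): matches sub[1] = 'd'
  Position 3 ('c'): no match needed
  Position 4 ('a'): no match needed
  Position 5 ('e'): no match needed
Only matched 2/3 characters => not a subsequence

0


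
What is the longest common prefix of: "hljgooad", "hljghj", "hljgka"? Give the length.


Words: hljgooad, hljghj, hljgka
  Position 0: all 'h' => match
  Position 1: all 'l' => match
  Position 2: all 'j' => match
  Position 3: all 'g' => match
  Position 4: ('o', 'h', 'k') => mismatch, stop
LCP = "hljg" (length 4)

4


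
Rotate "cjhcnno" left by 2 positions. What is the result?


Input: "cjhcnno", rotate left by 2
First 2 characters: "cj"
Remaining characters: "hcnno"
Concatenate remaining + first: "hcnno" + "cj" = "hcnnocj"

hcnnocj


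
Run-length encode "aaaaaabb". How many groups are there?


Input: aaaaaabb
Scanning for consecutive runs:
  Group 1: 'a' x 6 (positions 0-5)
  Group 2: 'b' x 2 (positions 6-7)
Total groups: 2

2


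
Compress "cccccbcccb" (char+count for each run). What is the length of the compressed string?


Input: cccccbcccb
Runs:
  'c' x 5 => "c5"
  'b' x 1 => "b1"
  'c' x 3 => "c3"
  'b' x 1 => "b1"
Compressed: "c5b1c3b1"
Compressed length: 8

8


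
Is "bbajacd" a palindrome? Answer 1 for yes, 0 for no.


Input: bbajacd
Reversed: dcajabb
  Compare pos 0 ('b') with pos 6 ('d'): MISMATCH
  Compare pos 1 ('b') with pos 5 ('c'): MISMATCH
  Compare pos 2 ('a') with pos 4 ('a'): match
Result: not a palindrome

0


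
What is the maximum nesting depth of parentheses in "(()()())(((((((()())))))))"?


Input: "(()()())(((((((()())))))))"
Tracking depth:
  Position 0 '(': depth becomes 1
  Position 1 '(': depth becomes 2
  Position 2 ')': depth becomes 1
  Position 3 '(': depth becomes 2
  Position 4 ')': depth becomes 1
  Position 5 '(': depth becomes 2
  Position 6 ')': depth becomes 1
  Position 7 ')': depth becomes 0
  Position 8 '(': depth becomes 1
  Position 9 '(': depth becomes 2
  Position 10 '(': depth becomes 3
  Position 11 '(': depth becomes 4
  Position 12 '(': depth becomes 5
  Position 13 '(': depth becomes 6
  Position 14 '(': depth becomes 7
  Position 15 '(': depth becomes 8
  Position 16 ')': depth becomes 7
  Position 17 '(': depth becomes 8
  Position 18 ')': depth becomes 7
  Position 19 ')': depth becomes 6
  Position 20 ')': depth becomes 5
  Position 21 ')': depth becomes 4
  Position 22 ')': depth becomes 3
  Position 23 ')': depth becomes 2
  Position 24 ')': depth becomes 1
  Position 25 ')': depth becomes 0
Maximum depth reached: 8

8


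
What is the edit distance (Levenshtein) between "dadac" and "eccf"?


Computing edit distance: "dadac" -> "eccf"
DP table:
           e    c    c    f
      0    1    2    3    4
  d   1    1    2    3    4
  a   2    2    2    3    4
  d   3    3    3    3    4
  a   4    4    4    4    4
  c   5    5    4    4    5
Edit distance = dp[5][4] = 5

5


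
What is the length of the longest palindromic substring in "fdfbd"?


Input: "fdfbd"
Checking substrings for palindromes:
  [0:3] "fdf" (len 3) => palindrome
Longest palindromic substring: "fdf" with length 3

3


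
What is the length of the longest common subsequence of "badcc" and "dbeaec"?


LCS of "badcc" and "dbeaec"
DP table:
           d    b    e    a    e    c
      0    0    0    0    0    0    0
  b   0    0    1    1    1    1    1
  a   0    0    1    1    2    2    2
  d   0    1    1    1    2    2    2
  c   0    1    1    1    2    2    3
  c   0    1    1    1    2    2    3
LCS length = dp[5][6] = 3

3


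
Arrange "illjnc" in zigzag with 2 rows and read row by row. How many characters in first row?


Zigzag "illjnc" into 2 rows:
Placing characters:
  'i' => row 0
  'l' => row 1
  'l' => row 0
  'j' => row 1
  'n' => row 0
  'c' => row 1
Rows:
  Row 0: "iln"
  Row 1: "ljc"
First row length: 3

3


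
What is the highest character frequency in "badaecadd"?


Input: badaecadd
Character counts:
  'a': 3
  'b': 1
  'c': 1
  'd': 3
  'e': 1
Maximum frequency: 3

3


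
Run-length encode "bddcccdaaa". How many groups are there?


Input: bddcccdaaa
Scanning for consecutive runs:
  Group 1: 'b' x 1 (positions 0-0)
  Group 2: 'd' x 2 (positions 1-2)
  Group 3: 'c' x 3 (positions 3-5)
  Group 4: 'd' x 1 (positions 6-6)
  Group 5: 'a' x 3 (positions 7-9)
Total groups: 5

5


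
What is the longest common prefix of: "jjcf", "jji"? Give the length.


Words: jjcf, jji
  Position 0: all 'j' => match
  Position 1: all 'j' => match
  Position 2: ('c', 'i') => mismatch, stop
LCP = "jj" (length 2)

2


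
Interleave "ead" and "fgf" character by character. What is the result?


Interleaving "ead" and "fgf":
  Position 0: 'e' from first, 'f' from second => "ef"
  Position 1: 'a' from first, 'g' from second => "ag"
  Position 2: 'd' from first, 'f' from second => "df"
Result: efagdf

efagdf


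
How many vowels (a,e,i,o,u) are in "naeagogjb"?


Input: naeagogjb
Checking each character:
  'n' at position 0: consonant
  'a' at position 1: vowel (running total: 1)
  'e' at position 2: vowel (running total: 2)
  'a' at position 3: vowel (running total: 3)
  'g' at position 4: consonant
  'o' at position 5: vowel (running total: 4)
  'g' at position 6: consonant
  'j' at position 7: consonant
  'b' at position 8: consonant
Total vowels: 4

4


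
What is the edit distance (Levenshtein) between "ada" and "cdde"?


Computing edit distance: "ada" -> "cdde"
DP table:
           c    d    d    e
      0    1    2    3    4
  a   1    1    2    3    4
  d   2    2    1    2    3
  a   3    3    2    2    3
Edit distance = dp[3][4] = 3

3


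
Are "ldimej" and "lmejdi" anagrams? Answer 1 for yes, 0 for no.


Strings: "ldimej", "lmejdi"
Sorted first:  deijlm
Sorted second: deijlm
Sorted forms match => anagrams

1


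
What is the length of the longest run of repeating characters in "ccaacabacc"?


Input: "ccaacabacc"
Scanning for longest run:
  Position 1 ('c'): continues run of 'c', length=2
  Position 2 ('a'): new char, reset run to 1
  Position 3 ('a'): continues run of 'a', length=2
  Position 4 ('c'): new char, reset run to 1
  Position 5 ('a'): new char, reset run to 1
  Position 6 ('b'): new char, reset run to 1
  Position 7 ('a'): new char, reset run to 1
  Position 8 ('c'): new char, reset run to 1
  Position 9 ('c'): continues run of 'c', length=2
Longest run: 'c' with length 2

2


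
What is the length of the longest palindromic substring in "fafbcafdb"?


Input: "fafbcafdb"
Checking substrings for palindromes:
  [0:3] "faf" (len 3) => palindrome
Longest palindromic substring: "faf" with length 3

3


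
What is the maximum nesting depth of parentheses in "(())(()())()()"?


Input: "(())(()())()()"
Tracking depth:
  Position 0 '(': depth becomes 1
  Position 1 '(': depth becomes 2
  Position 2 ')': depth becomes 1
  Position 3 ')': depth becomes 0
  Position 4 '(': depth becomes 1
  Position 5 '(': depth becomes 2
  Position 6 ')': depth becomes 1
  Position 7 '(': depth becomes 2
  Position 8 ')': depth becomes 1
  Position 9 ')': depth becomes 0
  Position 10 '(': depth becomes 1
  Position 11 ')': depth becomes 0
  Position 12 '(': depth becomes 1
  Position 13 ')': depth becomes 0
Maximum depth reached: 2

2


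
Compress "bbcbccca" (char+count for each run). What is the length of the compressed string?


Input: bbcbccca
Runs:
  'b' x 2 => "b2"
  'c' x 1 => "c1"
  'b' x 1 => "b1"
  'c' x 3 => "c3"
  'a' x 1 => "a1"
Compressed: "b2c1b1c3a1"
Compressed length: 10

10


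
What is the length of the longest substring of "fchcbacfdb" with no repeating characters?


Input: "fchcbacfdb"
Sliding window (track last position of each char):
  Position 0 ('f'): window [0,0] length 1 -- new best
  Position 1 ('c'): window [0,1] length 2 -- new best
  Position 2 ('h'): window [0,2] length 3 -- new best
  Position 3 ('c'): repeat (last at 1), move window start to 2
  Position 3 ('c'): window [2,3] length 2
  Position 4 ('b'): window [2,4] length 3
  Position 5 ('a'): window [2,5] length 4 -- new best
  Position 6 ('c'): repeat (last at 3), move window start to 4
  Position 6 ('c'): window [4,6] length 3
  Position 7 ('f'): window [4,7] length 4
  Position 8 ('d'): window [4,8] length 5 -- new best
  Position 9 ('b'): repeat (last at 4), move window start to 5
  Position 9 ('b'): window [5,9] length 5
Longest substring with no repeats: "bacfd" with length 5

5


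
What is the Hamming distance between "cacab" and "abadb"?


Comparing "cacab" and "abadb" position by position:
  Position 0: 'c' vs 'a' => differ
  Position 1: 'a' vs 'b' => differ
  Position 2: 'c' vs 'a' => differ
  Position 3: 'a' vs 'd' => differ
  Position 4: 'b' vs 'b' => same
Total differences (Hamming distance): 4

4


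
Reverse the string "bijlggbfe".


Input: bijlggbfe
Reading characters right to left:
  Position 8: 'e'
  Position 7: 'f'
  Position 6: 'b'
  Position 5: 'g'
  Position 4: 'g'
  Position 3: 'l'
  Position 2: 'j'
  Position 1: 'i'
  Position 0: 'b'
Reversed: efbggljib

efbggljib


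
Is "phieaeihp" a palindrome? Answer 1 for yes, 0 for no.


Input: phieaeihp
Reversed: phieaeihp
  Compare pos 0 ('p') with pos 8 ('p'): match
  Compare pos 1 ('h') with pos 7 ('h'): match
  Compare pos 2 ('i') with pos 6 ('i'): match
  Compare pos 3 ('e') with pos 5 ('e'): match
Result: palindrome

1
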